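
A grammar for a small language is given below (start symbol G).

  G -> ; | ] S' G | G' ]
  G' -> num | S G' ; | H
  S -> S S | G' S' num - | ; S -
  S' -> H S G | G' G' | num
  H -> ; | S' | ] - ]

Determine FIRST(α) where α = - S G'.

- is a terminal; add {-} and stop.

{ - }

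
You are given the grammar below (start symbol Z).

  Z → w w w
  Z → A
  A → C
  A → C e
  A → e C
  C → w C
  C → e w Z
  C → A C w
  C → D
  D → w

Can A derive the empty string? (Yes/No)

No

No nonterminal in this grammar is nullable.
No production of A has an RHS whose symbols are all nullable, so A is not nullable.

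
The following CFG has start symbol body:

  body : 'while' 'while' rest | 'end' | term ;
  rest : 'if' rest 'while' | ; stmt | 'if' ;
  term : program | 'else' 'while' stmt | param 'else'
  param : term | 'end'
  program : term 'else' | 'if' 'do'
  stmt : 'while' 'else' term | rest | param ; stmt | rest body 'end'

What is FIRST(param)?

From param : term: add FIRST(term) = { 'else', 'end', 'if' }.
param : 'end' contributes {'end'}.
Union: FIRST(param) = { 'else', 'end', 'if' }.

{ 'else', 'end', 'if' }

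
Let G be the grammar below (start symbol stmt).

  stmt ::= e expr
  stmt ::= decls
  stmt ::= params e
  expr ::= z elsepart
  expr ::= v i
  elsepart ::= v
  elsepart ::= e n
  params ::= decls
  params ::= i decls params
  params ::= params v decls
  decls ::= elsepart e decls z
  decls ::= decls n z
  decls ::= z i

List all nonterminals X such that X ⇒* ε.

No nonterminal has an empty production or an RHS whose symbols are all nullable.

{ } (none)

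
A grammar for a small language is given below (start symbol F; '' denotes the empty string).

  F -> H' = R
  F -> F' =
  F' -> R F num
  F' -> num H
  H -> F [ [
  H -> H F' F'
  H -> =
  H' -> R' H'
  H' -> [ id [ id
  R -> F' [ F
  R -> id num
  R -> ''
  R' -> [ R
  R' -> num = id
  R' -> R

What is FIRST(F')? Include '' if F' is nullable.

{ [, id, num }

From F' -> R F num: R nullable, take FIRST(R) ∪ FIRST(F) = { [, id, num }.
F' -> num H contributes {num}.
Union: FIRST(F') = { [, id, num }.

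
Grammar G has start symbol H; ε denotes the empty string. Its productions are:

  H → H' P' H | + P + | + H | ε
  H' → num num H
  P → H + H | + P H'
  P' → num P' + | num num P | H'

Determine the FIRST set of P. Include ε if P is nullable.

{ +, num }

From P → H + H: H nullable, take FIRST(H) ∪ {+} = { +, num }.
P → + P H' contributes {+}.
Union: FIRST(P) = { +, num }.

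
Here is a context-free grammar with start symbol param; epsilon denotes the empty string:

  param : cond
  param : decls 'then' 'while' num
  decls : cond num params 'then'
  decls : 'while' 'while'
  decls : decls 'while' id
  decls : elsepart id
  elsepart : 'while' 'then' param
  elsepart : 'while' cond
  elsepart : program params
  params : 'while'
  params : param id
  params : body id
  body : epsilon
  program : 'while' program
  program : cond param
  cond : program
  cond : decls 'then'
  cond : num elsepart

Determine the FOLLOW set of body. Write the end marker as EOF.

In params : body id: add FIRST(id) = { id }.
Union: FOLLOW(body) = { id }.

{ id }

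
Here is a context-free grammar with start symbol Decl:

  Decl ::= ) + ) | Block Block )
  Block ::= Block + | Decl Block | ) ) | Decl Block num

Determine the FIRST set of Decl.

Decl ::= ) + ) contributes {)}.
From Decl ::= Block Block ): add FIRST(Block) = { ) }.
Union: FIRST(Decl) = { ) }.

{ ) }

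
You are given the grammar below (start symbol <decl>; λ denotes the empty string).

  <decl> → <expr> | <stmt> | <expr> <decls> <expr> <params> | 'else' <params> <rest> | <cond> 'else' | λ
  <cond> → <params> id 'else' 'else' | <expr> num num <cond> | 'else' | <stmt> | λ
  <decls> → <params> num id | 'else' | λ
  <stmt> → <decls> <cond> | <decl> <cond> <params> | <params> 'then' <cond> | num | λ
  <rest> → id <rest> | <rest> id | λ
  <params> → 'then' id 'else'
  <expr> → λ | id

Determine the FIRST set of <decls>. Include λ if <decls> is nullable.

{ 'else', 'then', λ }

From <decls> → <params> num id: add FIRST(<params>) = { 'then' }.
<decls> → 'else' contributes {'else'}.
<decls> → λ contributes λ.
Union: FIRST(<decls>) = { 'else', 'then', λ }.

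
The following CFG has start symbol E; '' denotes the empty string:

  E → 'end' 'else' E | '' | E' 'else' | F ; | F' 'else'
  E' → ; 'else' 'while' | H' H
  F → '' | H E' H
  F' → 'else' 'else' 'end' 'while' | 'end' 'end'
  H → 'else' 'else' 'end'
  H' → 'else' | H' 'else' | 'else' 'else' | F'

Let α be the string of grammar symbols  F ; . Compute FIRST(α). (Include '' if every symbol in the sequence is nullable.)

Add FIRST(F)\{''} = { 'else' }; F is nullable, continue.
; is a terminal; add {;} and stop.

{ 'else', ; }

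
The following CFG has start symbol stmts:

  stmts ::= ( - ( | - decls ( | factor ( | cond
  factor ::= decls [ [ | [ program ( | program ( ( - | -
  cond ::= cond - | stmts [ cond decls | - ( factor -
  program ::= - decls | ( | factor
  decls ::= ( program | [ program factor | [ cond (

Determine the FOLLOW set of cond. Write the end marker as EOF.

{ EOF, (, -, [ }

In stmts ::= cond: cond is at the end, add FOLLOW(stmts) = { EOF, [ }.
In cond ::= cond -: add FIRST(-) = { - }.
In cond ::= stmts [ cond decls: add FIRST(decls) = { (, [ }.
In decls ::= [ cond (: add FIRST(() = { ( }.
Union: FOLLOW(cond) = { EOF, (, -, [ }.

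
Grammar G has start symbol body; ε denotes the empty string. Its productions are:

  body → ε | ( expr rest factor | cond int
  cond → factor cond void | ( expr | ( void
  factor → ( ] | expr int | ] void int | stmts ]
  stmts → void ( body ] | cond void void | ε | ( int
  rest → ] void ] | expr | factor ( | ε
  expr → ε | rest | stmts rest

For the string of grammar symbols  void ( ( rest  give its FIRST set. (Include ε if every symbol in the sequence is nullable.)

{ void }

void is a terminal; add {void} and stop.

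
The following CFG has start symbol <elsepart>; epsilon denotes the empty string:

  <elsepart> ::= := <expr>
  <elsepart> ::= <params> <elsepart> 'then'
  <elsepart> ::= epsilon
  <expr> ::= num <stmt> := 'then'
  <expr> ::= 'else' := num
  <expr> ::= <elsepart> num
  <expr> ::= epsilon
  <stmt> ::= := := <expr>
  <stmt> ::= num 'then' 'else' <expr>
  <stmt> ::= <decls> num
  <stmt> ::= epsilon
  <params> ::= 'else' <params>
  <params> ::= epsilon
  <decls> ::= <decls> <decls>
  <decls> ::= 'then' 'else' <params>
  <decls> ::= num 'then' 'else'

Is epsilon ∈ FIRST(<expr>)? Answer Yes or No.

<expr> has an epsilon-production, so <expr> ⇒ epsilon.

Yes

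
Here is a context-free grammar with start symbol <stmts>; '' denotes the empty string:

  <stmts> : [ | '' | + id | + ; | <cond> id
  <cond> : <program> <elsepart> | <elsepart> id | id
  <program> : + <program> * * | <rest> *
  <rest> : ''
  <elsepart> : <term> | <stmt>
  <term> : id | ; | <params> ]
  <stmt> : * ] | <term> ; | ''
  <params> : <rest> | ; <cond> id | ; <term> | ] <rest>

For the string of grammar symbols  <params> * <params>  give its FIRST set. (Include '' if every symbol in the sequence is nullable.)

{ *, ;, ] }

Add FIRST(<params>)\{''} = { ;, ] }; <params> is nullable, continue.
* is a terminal; add {*} and stop.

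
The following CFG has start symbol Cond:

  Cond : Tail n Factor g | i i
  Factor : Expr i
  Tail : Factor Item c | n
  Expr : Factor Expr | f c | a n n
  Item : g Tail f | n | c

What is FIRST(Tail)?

From Tail : Factor Item c: add FIRST(Factor) = { a, f }.
Tail : n contributes {n}.
Union: FIRST(Tail) = { a, f, n }.

{ a, f, n }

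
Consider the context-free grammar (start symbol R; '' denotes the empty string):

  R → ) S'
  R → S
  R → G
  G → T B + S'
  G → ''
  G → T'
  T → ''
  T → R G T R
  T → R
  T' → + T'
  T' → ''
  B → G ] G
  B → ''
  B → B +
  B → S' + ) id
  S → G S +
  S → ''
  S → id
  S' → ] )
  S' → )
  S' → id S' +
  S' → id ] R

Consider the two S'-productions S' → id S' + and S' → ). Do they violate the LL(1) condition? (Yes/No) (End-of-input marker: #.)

No

FIRST(id S' +) = { id } and FIRST()) = { ) }.
The FIRST sets are disjoint and neither alternative is nullable — no conflict.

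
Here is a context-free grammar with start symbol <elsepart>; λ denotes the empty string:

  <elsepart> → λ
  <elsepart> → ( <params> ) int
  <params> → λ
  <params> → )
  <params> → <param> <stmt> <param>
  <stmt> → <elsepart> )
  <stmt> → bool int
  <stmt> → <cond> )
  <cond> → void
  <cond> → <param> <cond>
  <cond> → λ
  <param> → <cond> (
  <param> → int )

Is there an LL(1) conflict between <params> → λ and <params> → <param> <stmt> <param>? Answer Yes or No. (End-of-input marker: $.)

No

FIRST(λ) = { λ } and FIRST(<param> <stmt> <param>) = { (, int, void }.
The first is nullable but FOLLOW(<params>) = { ) } is disjoint from FIRST of the second.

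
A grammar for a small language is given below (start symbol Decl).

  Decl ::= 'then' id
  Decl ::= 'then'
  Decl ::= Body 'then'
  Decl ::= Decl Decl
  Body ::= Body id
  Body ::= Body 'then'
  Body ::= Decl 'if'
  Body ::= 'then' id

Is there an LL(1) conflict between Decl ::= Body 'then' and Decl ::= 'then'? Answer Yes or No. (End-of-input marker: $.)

FIRST(Body 'then') = { 'then' } and FIRST('then') = { 'then' }.
Both contain 'then', so the two alternatives are not disjoint — LL(1) conflict.

Yes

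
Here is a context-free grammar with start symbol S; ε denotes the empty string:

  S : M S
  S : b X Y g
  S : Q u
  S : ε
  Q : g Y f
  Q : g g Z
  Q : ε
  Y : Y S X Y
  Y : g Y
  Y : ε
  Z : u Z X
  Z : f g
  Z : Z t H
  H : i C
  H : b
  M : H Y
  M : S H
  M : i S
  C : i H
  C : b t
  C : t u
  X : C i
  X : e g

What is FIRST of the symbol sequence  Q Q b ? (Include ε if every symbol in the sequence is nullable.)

Add FIRST(Q)\{ε} = { g }; Q is nullable, continue.
Add FIRST(Q)\{ε} = { g }; Q is nullable, continue.
b is a terminal; add {b} and stop.

{ b, g }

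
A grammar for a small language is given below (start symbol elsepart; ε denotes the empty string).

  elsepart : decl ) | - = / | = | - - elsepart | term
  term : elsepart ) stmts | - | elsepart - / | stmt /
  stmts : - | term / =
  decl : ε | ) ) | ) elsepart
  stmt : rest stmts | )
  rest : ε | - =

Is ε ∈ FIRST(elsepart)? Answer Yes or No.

No

Nullable nonterminals: decl, rest.
No production of elsepart has an RHS whose symbols are all nullable, so elsepart is not nullable.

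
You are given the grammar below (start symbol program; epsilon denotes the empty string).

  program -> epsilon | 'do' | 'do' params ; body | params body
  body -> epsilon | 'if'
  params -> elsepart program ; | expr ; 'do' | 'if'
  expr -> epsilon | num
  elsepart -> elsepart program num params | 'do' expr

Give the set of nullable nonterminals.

{ body, expr, program }

Directly nullable (have an epsilon-production): program, body, expr.
No other nonterminal has a production whose RHS symbols are all nullable.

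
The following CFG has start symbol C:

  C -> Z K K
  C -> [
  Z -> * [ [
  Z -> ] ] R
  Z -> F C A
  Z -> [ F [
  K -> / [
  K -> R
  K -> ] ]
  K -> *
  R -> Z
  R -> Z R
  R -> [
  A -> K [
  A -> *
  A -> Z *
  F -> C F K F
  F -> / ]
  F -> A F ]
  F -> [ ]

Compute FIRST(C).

From C -> Z K K: add FIRST(Z) = { *, /, [, ] }.
C -> [ contributes {[}.
Union: FIRST(C) = { *, /, [, ] }.

{ *, /, [, ] }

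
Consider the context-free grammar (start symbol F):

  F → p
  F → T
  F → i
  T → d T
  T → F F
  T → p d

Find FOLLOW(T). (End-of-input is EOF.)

In F → T: T is at the end, add FOLLOW(F) = { EOF, d, i, p }.
In T → d T: T is at the end, add FOLLOW(T) = { EOF, d, i, p }.
Union: FOLLOW(T) = { EOF, d, i, p }.

{ EOF, d, i, p }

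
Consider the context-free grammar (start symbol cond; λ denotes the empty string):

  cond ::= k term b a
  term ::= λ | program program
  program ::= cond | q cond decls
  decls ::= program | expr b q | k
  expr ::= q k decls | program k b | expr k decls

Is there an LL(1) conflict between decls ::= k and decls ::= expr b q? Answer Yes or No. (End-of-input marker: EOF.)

Yes

FIRST(k) = { k } and FIRST(expr b q) = { k, q }.
Both contain k, so the two alternatives are not disjoint — LL(1) conflict.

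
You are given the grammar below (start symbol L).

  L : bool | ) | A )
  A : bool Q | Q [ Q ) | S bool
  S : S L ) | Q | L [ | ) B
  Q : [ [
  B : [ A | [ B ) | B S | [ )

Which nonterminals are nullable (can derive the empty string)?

{ } (none)

No nonterminal has an empty production or an RHS whose symbols are all nullable.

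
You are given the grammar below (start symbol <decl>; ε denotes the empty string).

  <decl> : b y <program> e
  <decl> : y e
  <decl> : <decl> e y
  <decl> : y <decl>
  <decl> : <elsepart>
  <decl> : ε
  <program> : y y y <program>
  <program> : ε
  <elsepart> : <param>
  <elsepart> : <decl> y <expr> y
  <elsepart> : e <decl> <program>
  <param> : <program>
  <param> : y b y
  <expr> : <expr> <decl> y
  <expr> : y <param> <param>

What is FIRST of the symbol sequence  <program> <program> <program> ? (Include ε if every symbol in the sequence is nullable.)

Add FIRST(<program>)\{ε} = { y }; <program> is nullable, continue.
Add FIRST(<program>)\{ε} = { y }; <program> is nullable, continue.
Add FIRST(<program>)\{ε} = { y }; <program> is nullable, continue.
Every symbol is nullable, so include ε.

{ y, ε }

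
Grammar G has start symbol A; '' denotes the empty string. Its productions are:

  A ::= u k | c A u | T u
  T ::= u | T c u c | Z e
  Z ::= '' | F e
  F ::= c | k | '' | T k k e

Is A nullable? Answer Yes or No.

Nullable nonterminals: F, Z.
No production of A has an RHS whose symbols are all nullable, so A is not nullable.

No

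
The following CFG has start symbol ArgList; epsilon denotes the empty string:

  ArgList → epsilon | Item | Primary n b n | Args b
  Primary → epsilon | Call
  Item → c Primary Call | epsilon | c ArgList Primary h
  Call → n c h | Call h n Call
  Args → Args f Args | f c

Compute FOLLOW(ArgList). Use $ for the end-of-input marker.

{ $, h, n }

ArgList is the start symbol, so $ ∈ FOLLOW(ArgList).
In Item → c ArgList Primary h: add FIRST(Primary h) = { h, n }.
Union: FOLLOW(ArgList) = { $, h, n }.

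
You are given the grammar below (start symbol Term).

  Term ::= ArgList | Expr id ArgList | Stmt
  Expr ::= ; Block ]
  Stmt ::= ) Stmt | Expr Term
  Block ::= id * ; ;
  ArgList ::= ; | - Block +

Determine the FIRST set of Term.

From Term ::= ArgList: add FIRST(ArgList) = { -, ; }.
From Term ::= Expr id ArgList: add FIRST(Expr) = { ; }.
From Term ::= Stmt: add FIRST(Stmt) = { ), ; }.
Union: FIRST(Term) = { ), -, ; }.

{ ), -, ; }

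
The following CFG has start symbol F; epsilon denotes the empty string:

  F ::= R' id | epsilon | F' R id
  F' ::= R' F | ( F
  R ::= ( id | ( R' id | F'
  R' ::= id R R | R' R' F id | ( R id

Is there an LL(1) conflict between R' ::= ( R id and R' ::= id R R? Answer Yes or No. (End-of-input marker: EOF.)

No

FIRST(( R id) = { ( } and FIRST(id R R) = { id }.
The FIRST sets are disjoint and neither alternative is nullable — no conflict.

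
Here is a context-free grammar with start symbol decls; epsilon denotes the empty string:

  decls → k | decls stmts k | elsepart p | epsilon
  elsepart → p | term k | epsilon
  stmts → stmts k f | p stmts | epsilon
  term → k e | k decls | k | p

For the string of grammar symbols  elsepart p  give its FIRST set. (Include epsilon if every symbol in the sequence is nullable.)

{ k, p }

Add FIRST(elsepart)\{epsilon} = { k, p }; elsepart is nullable, continue.
p is a terminal; add {p} and stop.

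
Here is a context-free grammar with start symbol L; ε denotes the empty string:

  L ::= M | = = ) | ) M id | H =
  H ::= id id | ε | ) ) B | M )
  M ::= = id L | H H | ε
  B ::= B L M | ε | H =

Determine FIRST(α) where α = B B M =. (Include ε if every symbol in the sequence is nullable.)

{ ), =, id }

Add FIRST(B)\{ε} = { ), =, id }; B is nullable, continue.
Add FIRST(B)\{ε} = { ), =, id }; B is nullable, continue.
Add FIRST(M)\{ε} = { ), =, id }; M is nullable, continue.
= is a terminal; add {=} and stop.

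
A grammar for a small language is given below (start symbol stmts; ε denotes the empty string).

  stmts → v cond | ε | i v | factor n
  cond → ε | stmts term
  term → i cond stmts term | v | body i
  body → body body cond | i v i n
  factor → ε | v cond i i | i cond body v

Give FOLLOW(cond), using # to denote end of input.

{ #, i, n, v }

In stmts → v cond: cond is at the end, add FOLLOW(stmts) = { #, i, v }.
In term → i cond stmts term: add FIRST(stmts term) = { i, n, v }.
In body → body body cond: cond is at the end, add FOLLOW(body) = { i, n, v }.
In factor → v cond i i: add FIRST(i i) = { i }.
In factor → i cond body v: add FIRST(body v) = { i }.
Union: FOLLOW(cond) = { #, i, n, v }.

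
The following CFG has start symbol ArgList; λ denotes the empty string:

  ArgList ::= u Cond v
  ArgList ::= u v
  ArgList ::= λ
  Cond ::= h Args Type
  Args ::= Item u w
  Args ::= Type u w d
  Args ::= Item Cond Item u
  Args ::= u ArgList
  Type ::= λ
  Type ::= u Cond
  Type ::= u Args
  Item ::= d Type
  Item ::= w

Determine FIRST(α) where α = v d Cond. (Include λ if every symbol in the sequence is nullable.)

v is a terminal; add {v} and stop.

{ v }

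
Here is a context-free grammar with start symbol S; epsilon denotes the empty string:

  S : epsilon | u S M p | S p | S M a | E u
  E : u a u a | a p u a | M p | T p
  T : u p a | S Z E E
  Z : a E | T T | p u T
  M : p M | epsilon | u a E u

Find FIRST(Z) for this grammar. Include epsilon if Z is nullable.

{ a, p, u }

Z : a E contributes {a}.
From Z : T T: add FIRST(T) = { a, p, u }.
Z : p u T contributes {p}.
Union: FIRST(Z) = { a, p, u }.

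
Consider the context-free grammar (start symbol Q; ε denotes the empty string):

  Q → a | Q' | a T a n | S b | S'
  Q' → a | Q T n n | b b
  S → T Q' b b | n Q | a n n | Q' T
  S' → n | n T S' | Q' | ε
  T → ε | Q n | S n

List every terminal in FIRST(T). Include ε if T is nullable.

T → ε contributes ε.
From T → Q n: Q nullable, take FIRST(Q) ∪ {n} = { a, b, n }.
From T → S n: add FIRST(S) = { a, b, n }.
Union: FIRST(T) = { a, b, n, ε }.

{ a, b, n, ε }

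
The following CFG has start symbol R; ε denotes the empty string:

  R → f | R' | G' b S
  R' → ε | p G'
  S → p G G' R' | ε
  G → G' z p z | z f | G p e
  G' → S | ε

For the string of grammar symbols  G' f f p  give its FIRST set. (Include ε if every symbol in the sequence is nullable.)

{ f, p }

Add FIRST(G')\{ε} = { p }; G' is nullable, continue.
f is a terminal; add {f} and stop.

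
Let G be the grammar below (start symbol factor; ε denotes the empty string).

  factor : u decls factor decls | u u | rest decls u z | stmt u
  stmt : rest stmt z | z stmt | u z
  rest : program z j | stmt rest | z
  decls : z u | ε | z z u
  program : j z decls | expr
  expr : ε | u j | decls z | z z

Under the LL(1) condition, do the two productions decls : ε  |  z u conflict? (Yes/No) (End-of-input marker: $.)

Yes

FIRST(ε) = { ε } and FIRST(z u) = { z }.
The first alternative is nullable and FOLLOW(decls) = { $, j, u, z } shares z with FIRST of the second — conflict.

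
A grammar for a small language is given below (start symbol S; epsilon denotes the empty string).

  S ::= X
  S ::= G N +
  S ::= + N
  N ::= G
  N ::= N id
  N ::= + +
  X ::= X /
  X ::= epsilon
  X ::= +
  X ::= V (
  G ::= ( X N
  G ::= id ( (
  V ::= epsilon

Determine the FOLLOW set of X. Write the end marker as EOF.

In S ::= X: X is at the end, add FOLLOW(S) = { EOF }.
In X ::= X /: add FIRST(/) = { / }.
In G ::= ( X N: add FIRST(N) = { (, +, id }.
Union: FOLLOW(X) = { EOF, (, +, /, id }.

{ EOF, (, +, /, id }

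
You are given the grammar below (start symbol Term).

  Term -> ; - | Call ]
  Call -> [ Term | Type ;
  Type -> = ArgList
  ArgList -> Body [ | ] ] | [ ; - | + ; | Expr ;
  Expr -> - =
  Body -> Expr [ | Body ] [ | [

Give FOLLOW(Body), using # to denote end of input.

In ArgList -> Body [: add FIRST([) = { [ }.
In Body -> Body ] [: add FIRST(] [) = { ] }.
Union: FOLLOW(Body) = { [, ] }.

{ [, ] }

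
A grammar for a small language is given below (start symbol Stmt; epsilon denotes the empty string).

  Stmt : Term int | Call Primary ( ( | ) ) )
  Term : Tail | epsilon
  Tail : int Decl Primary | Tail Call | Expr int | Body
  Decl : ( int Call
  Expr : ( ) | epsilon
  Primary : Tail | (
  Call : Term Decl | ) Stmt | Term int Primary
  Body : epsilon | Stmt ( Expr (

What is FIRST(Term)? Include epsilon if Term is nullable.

{ (, ), int, epsilon }

From Term : Tail: add FIRST(Tail) = { (, ), int, epsilon } (including epsilon since Tail is nullable).
Term : epsilon contributes epsilon.
Union: FIRST(Term) = { (, ), int, epsilon }.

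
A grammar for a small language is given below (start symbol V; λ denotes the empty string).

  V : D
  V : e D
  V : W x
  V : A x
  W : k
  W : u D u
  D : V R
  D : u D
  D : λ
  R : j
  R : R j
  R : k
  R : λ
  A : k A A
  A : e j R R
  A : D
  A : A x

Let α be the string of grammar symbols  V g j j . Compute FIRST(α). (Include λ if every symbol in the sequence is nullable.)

{ e, g, j, k, u, x }

Add FIRST(V)\{λ} = { e, j, k, u, x }; V is nullable, continue.
g is a terminal; add {g} and stop.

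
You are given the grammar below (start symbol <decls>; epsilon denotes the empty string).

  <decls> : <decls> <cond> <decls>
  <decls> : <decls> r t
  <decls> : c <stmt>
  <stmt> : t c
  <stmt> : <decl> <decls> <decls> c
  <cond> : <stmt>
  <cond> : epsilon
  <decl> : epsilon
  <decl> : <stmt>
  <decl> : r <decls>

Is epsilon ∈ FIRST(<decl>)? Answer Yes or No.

Yes

<decl> has an epsilon-production, so <decl> ⇒ epsilon.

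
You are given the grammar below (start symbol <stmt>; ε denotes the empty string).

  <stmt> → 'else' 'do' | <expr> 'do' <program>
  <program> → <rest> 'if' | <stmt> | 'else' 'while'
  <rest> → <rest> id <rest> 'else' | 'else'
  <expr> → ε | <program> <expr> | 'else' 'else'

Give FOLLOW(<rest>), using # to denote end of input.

{ 'else', 'if', id }

In <program> → <rest> 'if': add FIRST('if') = { 'if' }.
In <rest> → <rest> id <rest> 'else': add FIRST(id <rest> 'else') = { id }.
In <rest> → <rest> id <rest> 'else': add FIRST('else') = { 'else' }.
Union: FOLLOW(<rest>) = { 'else', 'if', id }.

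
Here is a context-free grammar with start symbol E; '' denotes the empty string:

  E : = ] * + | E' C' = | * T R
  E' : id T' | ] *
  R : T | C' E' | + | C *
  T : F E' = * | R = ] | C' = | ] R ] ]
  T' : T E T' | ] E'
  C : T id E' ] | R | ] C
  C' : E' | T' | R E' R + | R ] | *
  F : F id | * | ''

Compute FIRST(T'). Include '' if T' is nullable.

{ *, +, ], id }

From T' : T E T': add FIRST(T) = { *, +, ], id }.
T' : ] E' contributes {]}.
Union: FIRST(T') = { *, +, ], id }.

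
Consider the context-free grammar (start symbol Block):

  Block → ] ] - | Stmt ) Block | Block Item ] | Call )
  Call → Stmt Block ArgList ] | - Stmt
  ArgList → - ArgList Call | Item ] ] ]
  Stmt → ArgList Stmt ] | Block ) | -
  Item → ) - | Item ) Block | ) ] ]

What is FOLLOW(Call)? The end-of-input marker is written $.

In Block → Call ): add FIRST()) = { ) }.
In ArgList → - ArgList Call: Call is at the end, add FOLLOW(ArgList) = { ), -, ] }.
Union: FOLLOW(Call) = { ), -, ] }.

{ ), -, ] }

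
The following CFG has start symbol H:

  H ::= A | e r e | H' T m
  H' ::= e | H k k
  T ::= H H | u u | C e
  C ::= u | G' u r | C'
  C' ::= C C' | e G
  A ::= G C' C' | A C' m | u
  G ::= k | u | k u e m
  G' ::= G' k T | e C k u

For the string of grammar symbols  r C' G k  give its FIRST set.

r is a terminal; add {r} and stop.

{ r }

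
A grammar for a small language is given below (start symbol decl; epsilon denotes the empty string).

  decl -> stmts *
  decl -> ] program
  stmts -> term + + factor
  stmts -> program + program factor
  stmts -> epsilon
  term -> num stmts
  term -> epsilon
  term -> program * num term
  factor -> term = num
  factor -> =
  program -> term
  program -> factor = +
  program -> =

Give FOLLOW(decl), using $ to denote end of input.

decl is the start symbol, so $ ∈ FOLLOW(decl).
Union: FOLLOW(decl) = { $ }.

{ $ }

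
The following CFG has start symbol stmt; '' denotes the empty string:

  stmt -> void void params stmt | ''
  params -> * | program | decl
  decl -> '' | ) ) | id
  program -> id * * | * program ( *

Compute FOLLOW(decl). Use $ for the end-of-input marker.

In params -> decl: decl is at the end, add FOLLOW(params) = { $, void }.
Union: FOLLOW(decl) = { $, void }.

{ $, void }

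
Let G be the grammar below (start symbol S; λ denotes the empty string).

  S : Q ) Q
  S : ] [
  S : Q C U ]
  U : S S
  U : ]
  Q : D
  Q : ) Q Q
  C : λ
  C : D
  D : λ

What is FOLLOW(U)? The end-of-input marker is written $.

In S : Q C U ]: add FIRST(]) = { ] }.
Union: FOLLOW(U) = { ] }.

{ ] }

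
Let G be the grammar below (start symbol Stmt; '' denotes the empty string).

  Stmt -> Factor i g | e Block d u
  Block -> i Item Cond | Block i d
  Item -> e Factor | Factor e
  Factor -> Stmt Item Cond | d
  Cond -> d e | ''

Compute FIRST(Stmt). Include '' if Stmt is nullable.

From Stmt -> Factor i g: add FIRST(Factor) = { d, e }.
Stmt -> e Block d u contributes {e}.
Union: FIRST(Stmt) = { d, e }.

{ d, e }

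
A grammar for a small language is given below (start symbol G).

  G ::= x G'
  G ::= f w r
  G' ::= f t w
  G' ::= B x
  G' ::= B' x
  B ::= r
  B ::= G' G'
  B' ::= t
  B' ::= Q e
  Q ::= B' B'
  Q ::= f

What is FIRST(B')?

B' ::= t contributes {t}.
From B' ::= Q e: add FIRST(Q) = { f, t }.
Union: FIRST(B') = { f, t }.

{ f, t }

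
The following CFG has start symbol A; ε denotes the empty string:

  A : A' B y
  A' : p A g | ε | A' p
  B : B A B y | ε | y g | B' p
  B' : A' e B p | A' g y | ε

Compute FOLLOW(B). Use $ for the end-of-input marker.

In A : A' B y: add FIRST(y) = { y }.
In B : B A B y: add FIRST(A B y) = { e, g, p, y }.
In B : B A B y: add FIRST(y) = { y }.
In B' : A' e B p: add FIRST(p) = { p }.
Union: FOLLOW(B) = { e, g, p, y }.

{ e, g, p, y }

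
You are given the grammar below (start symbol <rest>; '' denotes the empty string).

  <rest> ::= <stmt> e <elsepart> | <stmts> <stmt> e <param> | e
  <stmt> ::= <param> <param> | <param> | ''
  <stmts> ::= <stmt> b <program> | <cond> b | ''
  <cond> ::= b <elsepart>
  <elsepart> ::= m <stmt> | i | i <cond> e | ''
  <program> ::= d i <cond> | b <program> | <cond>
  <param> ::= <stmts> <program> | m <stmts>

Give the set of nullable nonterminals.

{ <elsepart>, <stmt>, <stmts> }

Directly nullable (have an ''-production): <stmt>, <stmts>, <elsepart>.
No other nonterminal has a production whose RHS symbols are all nullable.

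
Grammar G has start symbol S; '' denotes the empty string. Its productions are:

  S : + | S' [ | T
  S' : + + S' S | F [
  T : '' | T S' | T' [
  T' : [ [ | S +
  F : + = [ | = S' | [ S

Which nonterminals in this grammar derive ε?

{ S, T }

Directly nullable (have an ''-production): T.
S : T with every symbol nullable, so S is nullable.
No other nonterminal has a production whose RHS symbols are all nullable.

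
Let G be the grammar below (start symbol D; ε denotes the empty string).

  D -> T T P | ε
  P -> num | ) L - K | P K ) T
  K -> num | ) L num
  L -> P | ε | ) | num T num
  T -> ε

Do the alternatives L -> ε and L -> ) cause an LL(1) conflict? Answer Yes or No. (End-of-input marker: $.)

No

FIRST(ε) = { ε } and FIRST()) = { ) }.
The first is nullable but FOLLOW(L) = { -, num } is disjoint from FIRST of the second.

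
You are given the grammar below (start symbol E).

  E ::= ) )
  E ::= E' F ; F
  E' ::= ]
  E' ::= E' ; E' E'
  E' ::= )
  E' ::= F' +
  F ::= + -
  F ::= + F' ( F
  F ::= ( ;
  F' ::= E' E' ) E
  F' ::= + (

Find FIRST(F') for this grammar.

{ ), +, ] }

From F' ::= E' E' ) E: add FIRST(E') = { ), +, ] }.
F' ::= + ( contributes {+}.
Union: FIRST(F') = { ), +, ] }.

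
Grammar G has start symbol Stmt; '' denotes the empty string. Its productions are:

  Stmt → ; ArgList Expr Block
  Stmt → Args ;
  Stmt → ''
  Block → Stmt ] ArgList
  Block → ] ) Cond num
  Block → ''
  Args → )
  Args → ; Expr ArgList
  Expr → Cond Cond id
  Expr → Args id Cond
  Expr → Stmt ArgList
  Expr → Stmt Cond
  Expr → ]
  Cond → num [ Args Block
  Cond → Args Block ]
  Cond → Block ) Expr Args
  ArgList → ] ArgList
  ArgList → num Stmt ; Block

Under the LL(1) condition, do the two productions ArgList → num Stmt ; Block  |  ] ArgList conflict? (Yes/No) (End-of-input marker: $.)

No

FIRST(num Stmt ; Block) = { num } and FIRST(] ArgList) = { ] }.
The FIRST sets are disjoint and neither alternative is nullable — no conflict.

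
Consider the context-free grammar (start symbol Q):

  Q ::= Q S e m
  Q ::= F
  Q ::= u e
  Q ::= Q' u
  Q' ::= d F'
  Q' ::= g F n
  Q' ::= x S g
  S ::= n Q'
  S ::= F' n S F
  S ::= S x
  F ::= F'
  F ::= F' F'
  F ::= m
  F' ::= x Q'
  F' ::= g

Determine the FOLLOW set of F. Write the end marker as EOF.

{ EOF, e, g, m, n, x }

In Q ::= F: F is at the end, add FOLLOW(Q) = { EOF, g, n, x }.
In Q' ::= g F n: add FIRST(n) = { n }.
In S ::= F' n S F: F is at the end, add FOLLOW(S) = { e, g, m, x }.
Union: FOLLOW(F) = { EOF, e, g, m, n, x }.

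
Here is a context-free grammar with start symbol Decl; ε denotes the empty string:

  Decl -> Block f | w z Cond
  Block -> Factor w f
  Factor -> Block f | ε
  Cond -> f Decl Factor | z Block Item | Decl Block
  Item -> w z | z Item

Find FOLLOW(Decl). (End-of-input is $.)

Decl is the start symbol, so $ ∈ FOLLOW(Decl).
In Cond -> f Decl Factor: add FIRST(Factor)\{ε} = { w }.
  Since Factor is nullable, also add FOLLOW(Cond) = { $, w }.
In Cond -> Decl Block: add FIRST(Block) = { w }.
Union: FOLLOW(Decl) = { $, w }.

{ $, w }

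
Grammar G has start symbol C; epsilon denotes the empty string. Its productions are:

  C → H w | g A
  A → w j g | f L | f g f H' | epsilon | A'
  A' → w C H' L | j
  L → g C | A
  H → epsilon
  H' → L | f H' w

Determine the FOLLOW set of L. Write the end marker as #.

In A → f L: L is at the end, add FOLLOW(A) = { #, f, g, j, w }.
In A' → w C H' L: L is at the end, add FOLLOW(A') = { #, f, g, j, w }.
In H' → L: L is at the end, add FOLLOW(H') = { #, f, g, j, w }.
Union: FOLLOW(L) = { #, f, g, j, w }.

{ #, f, g, j, w }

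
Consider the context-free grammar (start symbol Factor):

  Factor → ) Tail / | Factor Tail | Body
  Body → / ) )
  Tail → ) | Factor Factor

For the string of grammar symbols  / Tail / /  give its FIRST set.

{ / }

/ is a terminal; add {/} and stop.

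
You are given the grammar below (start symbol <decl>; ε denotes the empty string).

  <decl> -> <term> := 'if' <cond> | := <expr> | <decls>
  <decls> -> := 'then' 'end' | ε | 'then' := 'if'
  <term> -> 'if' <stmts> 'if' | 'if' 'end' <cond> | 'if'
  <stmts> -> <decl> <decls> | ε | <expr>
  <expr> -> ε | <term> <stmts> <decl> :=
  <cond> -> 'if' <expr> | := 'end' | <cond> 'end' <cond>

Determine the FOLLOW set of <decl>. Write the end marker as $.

{ $, 'if', 'then', := }

<decl> is the start symbol, so $ ∈ FOLLOW(<decl>).
In <stmts> -> <decl> <decls>: add FIRST(<decls>)\{ε} = { 'then', := }.
  Since <decls> is nullable, also add FOLLOW(<stmts>) = { 'if', 'then', := }.
In <expr> -> <term> <stmts> <decl> :=: add FIRST(:=) = { := }.
Union: FOLLOW(<decl>) = { $, 'if', 'then', := }.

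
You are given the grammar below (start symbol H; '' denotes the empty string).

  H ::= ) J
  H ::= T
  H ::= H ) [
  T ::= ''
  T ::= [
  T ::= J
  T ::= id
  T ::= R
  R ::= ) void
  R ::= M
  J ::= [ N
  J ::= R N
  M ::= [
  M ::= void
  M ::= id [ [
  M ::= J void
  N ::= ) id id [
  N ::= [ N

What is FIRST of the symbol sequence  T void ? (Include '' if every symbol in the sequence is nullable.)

Add FIRST(T)\{''} = { ), [, id, void }; T is nullable, continue.
void is a terminal; add {void} and stop.

{ ), [, id, void }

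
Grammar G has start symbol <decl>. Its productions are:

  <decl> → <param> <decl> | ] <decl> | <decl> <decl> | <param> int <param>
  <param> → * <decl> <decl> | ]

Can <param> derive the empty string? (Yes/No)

No

No nonterminal in this grammar is nullable.
No production of <param> has an RHS whose symbols are all nullable, so <param> is not nullable.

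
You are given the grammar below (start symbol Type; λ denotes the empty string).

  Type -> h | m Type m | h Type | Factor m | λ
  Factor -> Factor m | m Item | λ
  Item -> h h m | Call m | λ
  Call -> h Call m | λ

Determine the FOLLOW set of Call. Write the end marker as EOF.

{ m }

In Item -> Call m: add FIRST(m) = { m }.
In Call -> h Call m: add FIRST(m) = { m }.
Union: FOLLOW(Call) = { m }.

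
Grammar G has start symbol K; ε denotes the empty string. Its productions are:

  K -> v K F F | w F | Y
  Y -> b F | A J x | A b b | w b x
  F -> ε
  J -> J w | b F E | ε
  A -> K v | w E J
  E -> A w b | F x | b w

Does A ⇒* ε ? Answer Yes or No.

Nullable nonterminals: F, J.
No production of A has an RHS whose symbols are all nullable, so A is not nullable.

No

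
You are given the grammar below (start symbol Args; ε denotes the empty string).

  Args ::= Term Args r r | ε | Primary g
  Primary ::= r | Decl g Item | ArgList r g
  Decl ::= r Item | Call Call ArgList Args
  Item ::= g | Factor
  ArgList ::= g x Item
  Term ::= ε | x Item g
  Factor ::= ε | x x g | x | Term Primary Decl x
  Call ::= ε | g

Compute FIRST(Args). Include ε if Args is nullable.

From Args ::= Term Args r r: Term, Args nullable, take FIRST(Term) ∪ FIRST(Args) ∪ {r} = { g, r, x }.
Args ::= ε contributes ε.
From Args ::= Primary g: add FIRST(Primary) = { g, r }.
Union: FIRST(Args) = { g, r, x, ε }.

{ g, r, x, ε }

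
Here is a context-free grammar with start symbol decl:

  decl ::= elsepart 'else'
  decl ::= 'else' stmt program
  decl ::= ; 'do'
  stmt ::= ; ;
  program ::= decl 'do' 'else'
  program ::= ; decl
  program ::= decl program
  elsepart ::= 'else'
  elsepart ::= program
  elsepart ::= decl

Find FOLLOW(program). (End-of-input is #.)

In decl ::= 'else' stmt program: program is at the end, add FOLLOW(decl) = { #, 'do', 'else', ; }.
In program ::= decl program: program is at the end, add FOLLOW(program) = { #, 'do', 'else', ; }.
In elsepart ::= program: program is at the end, add FOLLOW(elsepart) = { 'else' }.
Union: FOLLOW(program) = { #, 'do', 'else', ; }.

{ #, 'do', 'else', ; }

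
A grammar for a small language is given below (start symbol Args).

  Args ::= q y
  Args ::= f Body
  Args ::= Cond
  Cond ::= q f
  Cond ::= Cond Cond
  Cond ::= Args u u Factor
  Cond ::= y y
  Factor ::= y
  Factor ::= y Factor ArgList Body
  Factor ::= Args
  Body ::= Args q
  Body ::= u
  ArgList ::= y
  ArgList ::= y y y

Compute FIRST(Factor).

{ f, q, y }

Factor ::= y contributes {y}.
Factor ::= y Factor ArgList Body contributes {y}.
From Factor ::= Args: add FIRST(Args) = { f, q, y }.
Union: FIRST(Factor) = { f, q, y }.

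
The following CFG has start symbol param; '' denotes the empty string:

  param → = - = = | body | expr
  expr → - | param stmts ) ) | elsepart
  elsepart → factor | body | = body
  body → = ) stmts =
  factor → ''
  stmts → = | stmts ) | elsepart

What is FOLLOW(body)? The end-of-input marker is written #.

{ #, ), = }

In param → body: body is at the end, add FOLLOW(param) = { #, ), = }.
In elsepart → body: body is at the end, add FOLLOW(elsepart) = { #, ), = }.
In elsepart → = body: body is at the end, add FOLLOW(elsepart) = { #, ), = }.
Union: FOLLOW(body) = { #, ), = }.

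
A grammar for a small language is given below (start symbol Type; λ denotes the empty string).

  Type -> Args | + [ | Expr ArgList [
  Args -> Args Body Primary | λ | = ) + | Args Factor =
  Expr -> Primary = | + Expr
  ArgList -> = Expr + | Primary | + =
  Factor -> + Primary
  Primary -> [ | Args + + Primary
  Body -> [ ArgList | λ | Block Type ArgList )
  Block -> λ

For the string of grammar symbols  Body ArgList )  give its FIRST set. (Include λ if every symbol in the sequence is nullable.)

{ +, =, [ }

Add FIRST(Body)\{λ} = { +, =, [ }; Body is nullable, continue.
Add FIRST(ArgList) = { +, =, [ }; ArgList is not nullable, stop.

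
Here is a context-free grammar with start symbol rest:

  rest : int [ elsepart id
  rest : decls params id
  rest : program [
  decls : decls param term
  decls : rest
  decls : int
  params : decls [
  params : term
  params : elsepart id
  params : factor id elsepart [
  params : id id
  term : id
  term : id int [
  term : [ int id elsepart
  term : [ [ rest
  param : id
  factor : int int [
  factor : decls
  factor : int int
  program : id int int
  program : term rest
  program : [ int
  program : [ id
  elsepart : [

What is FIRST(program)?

{ [, id }

program : id int int contributes {id}.
From program : term rest: add FIRST(term) = { [, id }.
program : [ int contributes {[}.
program : [ id contributes {[}.
Union: FIRST(program) = { [, id }.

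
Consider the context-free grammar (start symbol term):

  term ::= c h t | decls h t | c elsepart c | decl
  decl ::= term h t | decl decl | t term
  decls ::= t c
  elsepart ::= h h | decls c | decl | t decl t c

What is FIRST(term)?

{ c, t }

term ::= c h t contributes {c}.
From term ::= decls h t: add FIRST(decls) = { t }.
term ::= c elsepart c contributes {c}.
From term ::= decl: add FIRST(decl) = { c, t }.
Union: FIRST(term) = { c, t }.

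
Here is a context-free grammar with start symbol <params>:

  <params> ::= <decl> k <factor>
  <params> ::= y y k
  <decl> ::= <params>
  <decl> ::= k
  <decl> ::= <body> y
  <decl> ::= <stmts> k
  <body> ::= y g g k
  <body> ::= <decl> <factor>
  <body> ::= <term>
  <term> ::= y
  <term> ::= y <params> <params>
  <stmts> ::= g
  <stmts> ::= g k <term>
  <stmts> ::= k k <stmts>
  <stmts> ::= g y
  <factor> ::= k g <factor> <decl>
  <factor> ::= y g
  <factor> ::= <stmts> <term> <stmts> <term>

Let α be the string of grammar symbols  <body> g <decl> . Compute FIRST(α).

Add FIRST(<body>) = { g, k, y }; <body> is not nullable, stop.

{ g, k, y }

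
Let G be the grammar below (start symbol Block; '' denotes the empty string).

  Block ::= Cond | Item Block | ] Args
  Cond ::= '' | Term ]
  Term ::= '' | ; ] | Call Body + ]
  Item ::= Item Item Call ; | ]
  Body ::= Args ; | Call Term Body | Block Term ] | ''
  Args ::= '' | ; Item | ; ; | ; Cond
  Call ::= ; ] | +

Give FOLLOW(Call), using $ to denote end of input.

In Term ::= Call Body + ]: add FIRST(Body + ]) = { +, ;, ] }.
In Item ::= Item Item Call ;: add FIRST(;) = { ; }.
In Body ::= Call Term Body: add FIRST(Term Body)\{''} = { +, ;, ] }.
  Since Term Body is nullable, also add FOLLOW(Body) = { + }.
Union: FOLLOW(Call) = { +, ;, ] }.

{ +, ;, ] }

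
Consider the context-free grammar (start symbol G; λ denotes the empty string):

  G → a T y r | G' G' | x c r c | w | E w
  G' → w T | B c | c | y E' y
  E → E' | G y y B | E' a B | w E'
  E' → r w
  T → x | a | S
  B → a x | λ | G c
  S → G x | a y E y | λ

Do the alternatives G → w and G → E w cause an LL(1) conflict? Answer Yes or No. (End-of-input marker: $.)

FIRST(w) = { w } and FIRST(E w) = { a, c, r, w, x, y }.
Both contain w, so the two alternatives are not disjoint — LL(1) conflict.

Yes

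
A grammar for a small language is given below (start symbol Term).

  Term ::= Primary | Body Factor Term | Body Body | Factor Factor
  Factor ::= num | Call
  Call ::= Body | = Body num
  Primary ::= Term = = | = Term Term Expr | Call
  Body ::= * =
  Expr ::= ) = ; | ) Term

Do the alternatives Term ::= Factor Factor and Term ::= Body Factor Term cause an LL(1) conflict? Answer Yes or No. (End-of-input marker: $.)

FIRST(Factor Factor) = { *, =, num } and FIRST(Body Factor Term) = { * }.
Both contain *, so the two alternatives are not disjoint — LL(1) conflict.

Yes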